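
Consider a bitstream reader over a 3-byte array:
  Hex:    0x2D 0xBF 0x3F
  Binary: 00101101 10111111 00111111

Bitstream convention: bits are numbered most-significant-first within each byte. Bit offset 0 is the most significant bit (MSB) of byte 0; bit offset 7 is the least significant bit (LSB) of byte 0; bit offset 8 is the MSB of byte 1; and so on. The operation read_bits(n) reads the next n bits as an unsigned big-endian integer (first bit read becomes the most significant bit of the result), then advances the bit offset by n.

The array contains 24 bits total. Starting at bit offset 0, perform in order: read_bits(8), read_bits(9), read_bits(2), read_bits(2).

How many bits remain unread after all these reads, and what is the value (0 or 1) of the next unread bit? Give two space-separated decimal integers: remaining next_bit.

Answer: 3 1

Derivation:
Read 1: bits[0:8] width=8 -> value=45 (bin 00101101); offset now 8 = byte 1 bit 0; 16 bits remain
Read 2: bits[8:17] width=9 -> value=382 (bin 101111110); offset now 17 = byte 2 bit 1; 7 bits remain
Read 3: bits[17:19] width=2 -> value=1 (bin 01); offset now 19 = byte 2 bit 3; 5 bits remain
Read 4: bits[19:21] width=2 -> value=3 (bin 11); offset now 21 = byte 2 bit 5; 3 bits remain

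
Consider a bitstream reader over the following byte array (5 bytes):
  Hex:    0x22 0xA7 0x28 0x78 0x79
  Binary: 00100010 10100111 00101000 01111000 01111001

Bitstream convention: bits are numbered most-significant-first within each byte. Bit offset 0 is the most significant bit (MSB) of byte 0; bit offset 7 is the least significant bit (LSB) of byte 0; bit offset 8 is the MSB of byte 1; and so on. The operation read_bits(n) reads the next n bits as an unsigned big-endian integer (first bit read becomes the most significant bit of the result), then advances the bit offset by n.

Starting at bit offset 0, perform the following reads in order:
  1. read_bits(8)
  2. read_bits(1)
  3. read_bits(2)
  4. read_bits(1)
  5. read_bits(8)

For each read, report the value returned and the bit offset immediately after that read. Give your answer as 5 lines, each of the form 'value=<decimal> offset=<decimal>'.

Read 1: bits[0:8] width=8 -> value=34 (bin 00100010); offset now 8 = byte 1 bit 0; 32 bits remain
Read 2: bits[8:9] width=1 -> value=1 (bin 1); offset now 9 = byte 1 bit 1; 31 bits remain
Read 3: bits[9:11] width=2 -> value=1 (bin 01); offset now 11 = byte 1 bit 3; 29 bits remain
Read 4: bits[11:12] width=1 -> value=0 (bin 0); offset now 12 = byte 1 bit 4; 28 bits remain
Read 5: bits[12:20] width=8 -> value=114 (bin 01110010); offset now 20 = byte 2 bit 4; 20 bits remain

Answer: value=34 offset=8
value=1 offset=9
value=1 offset=11
value=0 offset=12
value=114 offset=20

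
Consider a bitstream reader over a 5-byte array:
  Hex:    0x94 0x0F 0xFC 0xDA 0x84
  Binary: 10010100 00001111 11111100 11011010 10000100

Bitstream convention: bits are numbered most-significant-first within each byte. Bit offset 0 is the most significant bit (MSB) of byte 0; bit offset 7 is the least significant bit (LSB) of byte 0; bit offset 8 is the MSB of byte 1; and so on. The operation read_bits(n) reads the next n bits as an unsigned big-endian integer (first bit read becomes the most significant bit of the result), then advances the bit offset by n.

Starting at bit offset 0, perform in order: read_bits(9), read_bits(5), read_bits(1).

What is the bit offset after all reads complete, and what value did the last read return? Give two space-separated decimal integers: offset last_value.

Read 1: bits[0:9] width=9 -> value=296 (bin 100101000); offset now 9 = byte 1 bit 1; 31 bits remain
Read 2: bits[9:14] width=5 -> value=3 (bin 00011); offset now 14 = byte 1 bit 6; 26 bits remain
Read 3: bits[14:15] width=1 -> value=1 (bin 1); offset now 15 = byte 1 bit 7; 25 bits remain

Answer: 15 1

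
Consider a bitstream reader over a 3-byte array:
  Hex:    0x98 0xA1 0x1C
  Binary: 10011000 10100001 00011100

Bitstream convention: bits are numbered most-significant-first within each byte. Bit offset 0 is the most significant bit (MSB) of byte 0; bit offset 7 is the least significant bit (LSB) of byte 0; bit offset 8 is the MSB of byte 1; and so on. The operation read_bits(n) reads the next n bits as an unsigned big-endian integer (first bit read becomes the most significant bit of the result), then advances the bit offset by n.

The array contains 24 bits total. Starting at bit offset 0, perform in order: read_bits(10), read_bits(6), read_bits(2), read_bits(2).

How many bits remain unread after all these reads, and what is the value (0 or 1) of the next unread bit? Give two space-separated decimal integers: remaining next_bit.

Answer: 4 1

Derivation:
Read 1: bits[0:10] width=10 -> value=610 (bin 1001100010); offset now 10 = byte 1 bit 2; 14 bits remain
Read 2: bits[10:16] width=6 -> value=33 (bin 100001); offset now 16 = byte 2 bit 0; 8 bits remain
Read 3: bits[16:18] width=2 -> value=0 (bin 00); offset now 18 = byte 2 bit 2; 6 bits remain
Read 4: bits[18:20] width=2 -> value=1 (bin 01); offset now 20 = byte 2 bit 4; 4 bits remain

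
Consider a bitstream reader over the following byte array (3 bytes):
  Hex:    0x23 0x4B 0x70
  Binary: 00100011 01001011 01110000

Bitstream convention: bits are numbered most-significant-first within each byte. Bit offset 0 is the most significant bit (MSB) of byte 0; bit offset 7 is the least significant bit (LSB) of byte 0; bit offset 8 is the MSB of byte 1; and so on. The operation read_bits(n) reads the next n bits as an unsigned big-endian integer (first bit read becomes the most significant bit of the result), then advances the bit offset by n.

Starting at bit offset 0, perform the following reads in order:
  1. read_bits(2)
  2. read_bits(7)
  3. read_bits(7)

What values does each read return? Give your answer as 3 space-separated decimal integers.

Answer: 0 70 75

Derivation:
Read 1: bits[0:2] width=2 -> value=0 (bin 00); offset now 2 = byte 0 bit 2; 22 bits remain
Read 2: bits[2:9] width=7 -> value=70 (bin 1000110); offset now 9 = byte 1 bit 1; 15 bits remain
Read 3: bits[9:16] width=7 -> value=75 (bin 1001011); offset now 16 = byte 2 bit 0; 8 bits remain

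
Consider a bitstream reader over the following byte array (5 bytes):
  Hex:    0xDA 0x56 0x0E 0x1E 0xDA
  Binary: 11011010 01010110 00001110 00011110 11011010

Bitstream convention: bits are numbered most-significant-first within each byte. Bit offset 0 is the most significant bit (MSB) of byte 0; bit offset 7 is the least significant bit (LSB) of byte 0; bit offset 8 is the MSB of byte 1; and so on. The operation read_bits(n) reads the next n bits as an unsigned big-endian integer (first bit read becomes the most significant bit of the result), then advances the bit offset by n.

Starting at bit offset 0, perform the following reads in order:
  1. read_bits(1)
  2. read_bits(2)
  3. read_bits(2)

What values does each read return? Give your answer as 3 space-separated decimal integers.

Read 1: bits[0:1] width=1 -> value=1 (bin 1); offset now 1 = byte 0 bit 1; 39 bits remain
Read 2: bits[1:3] width=2 -> value=2 (bin 10); offset now 3 = byte 0 bit 3; 37 bits remain
Read 3: bits[3:5] width=2 -> value=3 (bin 11); offset now 5 = byte 0 bit 5; 35 bits remain

Answer: 1 2 3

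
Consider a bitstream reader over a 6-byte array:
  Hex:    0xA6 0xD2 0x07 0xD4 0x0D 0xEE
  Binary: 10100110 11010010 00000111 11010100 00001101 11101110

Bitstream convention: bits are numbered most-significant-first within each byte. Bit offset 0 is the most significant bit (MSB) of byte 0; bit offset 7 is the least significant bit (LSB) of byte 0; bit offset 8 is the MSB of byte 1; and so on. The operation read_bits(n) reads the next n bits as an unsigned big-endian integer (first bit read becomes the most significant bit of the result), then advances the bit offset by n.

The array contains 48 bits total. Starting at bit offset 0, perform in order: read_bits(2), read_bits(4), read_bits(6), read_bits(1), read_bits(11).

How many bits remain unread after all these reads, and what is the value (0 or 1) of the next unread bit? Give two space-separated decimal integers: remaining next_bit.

Read 1: bits[0:2] width=2 -> value=2 (bin 10); offset now 2 = byte 0 bit 2; 46 bits remain
Read 2: bits[2:6] width=4 -> value=9 (bin 1001); offset now 6 = byte 0 bit 6; 42 bits remain
Read 3: bits[6:12] width=6 -> value=45 (bin 101101); offset now 12 = byte 1 bit 4; 36 bits remain
Read 4: bits[12:13] width=1 -> value=0 (bin 0); offset now 13 = byte 1 bit 5; 35 bits remain
Read 5: bits[13:24] width=11 -> value=519 (bin 01000000111); offset now 24 = byte 3 bit 0; 24 bits remain

Answer: 24 1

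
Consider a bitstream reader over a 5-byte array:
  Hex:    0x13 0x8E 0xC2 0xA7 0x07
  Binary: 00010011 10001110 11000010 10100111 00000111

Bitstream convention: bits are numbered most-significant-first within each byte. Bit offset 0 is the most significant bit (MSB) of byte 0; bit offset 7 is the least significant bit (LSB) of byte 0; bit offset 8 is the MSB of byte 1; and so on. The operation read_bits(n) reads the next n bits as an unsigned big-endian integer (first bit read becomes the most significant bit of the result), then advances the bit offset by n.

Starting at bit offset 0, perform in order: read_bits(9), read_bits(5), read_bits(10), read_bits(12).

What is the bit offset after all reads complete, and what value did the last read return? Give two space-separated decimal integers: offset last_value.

Read 1: bits[0:9] width=9 -> value=39 (bin 000100111); offset now 9 = byte 1 bit 1; 31 bits remain
Read 2: bits[9:14] width=5 -> value=3 (bin 00011); offset now 14 = byte 1 bit 6; 26 bits remain
Read 3: bits[14:24] width=10 -> value=706 (bin 1011000010); offset now 24 = byte 3 bit 0; 16 bits remain
Read 4: bits[24:36] width=12 -> value=2672 (bin 101001110000); offset now 36 = byte 4 bit 4; 4 bits remain

Answer: 36 2672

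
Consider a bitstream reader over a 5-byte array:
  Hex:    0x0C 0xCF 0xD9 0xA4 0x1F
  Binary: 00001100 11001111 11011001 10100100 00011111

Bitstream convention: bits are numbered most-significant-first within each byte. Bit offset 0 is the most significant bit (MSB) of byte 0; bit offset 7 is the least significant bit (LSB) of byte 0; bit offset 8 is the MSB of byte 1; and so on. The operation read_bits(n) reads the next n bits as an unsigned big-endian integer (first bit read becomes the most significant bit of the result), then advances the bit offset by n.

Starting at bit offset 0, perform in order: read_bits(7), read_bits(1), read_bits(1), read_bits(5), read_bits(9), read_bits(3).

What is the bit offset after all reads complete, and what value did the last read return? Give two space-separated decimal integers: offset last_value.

Read 1: bits[0:7] width=7 -> value=6 (bin 0000110); offset now 7 = byte 0 bit 7; 33 bits remain
Read 2: bits[7:8] width=1 -> value=0 (bin 0); offset now 8 = byte 1 bit 0; 32 bits remain
Read 3: bits[8:9] width=1 -> value=1 (bin 1); offset now 9 = byte 1 bit 1; 31 bits remain
Read 4: bits[9:14] width=5 -> value=19 (bin 10011); offset now 14 = byte 1 bit 6; 26 bits remain
Read 5: bits[14:23] width=9 -> value=492 (bin 111101100); offset now 23 = byte 2 bit 7; 17 bits remain
Read 6: bits[23:26] width=3 -> value=6 (bin 110); offset now 26 = byte 3 bit 2; 14 bits remain

Answer: 26 6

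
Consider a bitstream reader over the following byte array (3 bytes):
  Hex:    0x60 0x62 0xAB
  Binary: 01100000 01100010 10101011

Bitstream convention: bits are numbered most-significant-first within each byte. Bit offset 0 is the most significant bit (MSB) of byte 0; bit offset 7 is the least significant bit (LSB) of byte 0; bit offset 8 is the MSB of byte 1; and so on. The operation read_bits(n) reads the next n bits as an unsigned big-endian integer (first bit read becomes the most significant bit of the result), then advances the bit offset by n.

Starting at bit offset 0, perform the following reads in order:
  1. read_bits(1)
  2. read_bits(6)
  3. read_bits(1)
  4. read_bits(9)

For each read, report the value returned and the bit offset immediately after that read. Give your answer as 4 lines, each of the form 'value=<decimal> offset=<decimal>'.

Answer: value=0 offset=1
value=48 offset=7
value=0 offset=8
value=197 offset=17

Derivation:
Read 1: bits[0:1] width=1 -> value=0 (bin 0); offset now 1 = byte 0 bit 1; 23 bits remain
Read 2: bits[1:7] width=6 -> value=48 (bin 110000); offset now 7 = byte 0 bit 7; 17 bits remain
Read 3: bits[7:8] width=1 -> value=0 (bin 0); offset now 8 = byte 1 bit 0; 16 bits remain
Read 4: bits[8:17] width=9 -> value=197 (bin 011000101); offset now 17 = byte 2 bit 1; 7 bits remain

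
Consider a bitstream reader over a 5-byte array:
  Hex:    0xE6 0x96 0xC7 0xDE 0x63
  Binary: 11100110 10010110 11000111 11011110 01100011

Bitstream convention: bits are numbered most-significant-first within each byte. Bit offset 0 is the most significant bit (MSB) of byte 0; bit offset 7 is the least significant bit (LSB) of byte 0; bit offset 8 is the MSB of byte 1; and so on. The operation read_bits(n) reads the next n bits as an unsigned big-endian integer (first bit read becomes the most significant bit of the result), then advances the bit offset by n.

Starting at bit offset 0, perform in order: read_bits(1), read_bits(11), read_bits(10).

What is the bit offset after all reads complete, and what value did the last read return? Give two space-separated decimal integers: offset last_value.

Answer: 22 433

Derivation:
Read 1: bits[0:1] width=1 -> value=1 (bin 1); offset now 1 = byte 0 bit 1; 39 bits remain
Read 2: bits[1:12] width=11 -> value=1641 (bin 11001101001); offset now 12 = byte 1 bit 4; 28 bits remain
Read 3: bits[12:22] width=10 -> value=433 (bin 0110110001); offset now 22 = byte 2 bit 6; 18 bits remain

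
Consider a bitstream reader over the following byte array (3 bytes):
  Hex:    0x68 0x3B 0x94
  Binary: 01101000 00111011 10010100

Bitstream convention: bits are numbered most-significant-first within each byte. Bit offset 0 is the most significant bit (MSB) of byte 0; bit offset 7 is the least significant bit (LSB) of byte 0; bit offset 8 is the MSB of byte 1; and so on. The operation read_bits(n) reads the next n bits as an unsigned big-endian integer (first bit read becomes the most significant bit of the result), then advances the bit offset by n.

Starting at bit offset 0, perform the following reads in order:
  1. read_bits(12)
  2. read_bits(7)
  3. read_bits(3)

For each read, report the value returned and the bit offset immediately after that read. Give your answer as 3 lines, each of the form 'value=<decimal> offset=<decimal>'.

Answer: value=1667 offset=12
value=92 offset=19
value=5 offset=22

Derivation:
Read 1: bits[0:12] width=12 -> value=1667 (bin 011010000011); offset now 12 = byte 1 bit 4; 12 bits remain
Read 2: bits[12:19] width=7 -> value=92 (bin 1011100); offset now 19 = byte 2 bit 3; 5 bits remain
Read 3: bits[19:22] width=3 -> value=5 (bin 101); offset now 22 = byte 2 bit 6; 2 bits remain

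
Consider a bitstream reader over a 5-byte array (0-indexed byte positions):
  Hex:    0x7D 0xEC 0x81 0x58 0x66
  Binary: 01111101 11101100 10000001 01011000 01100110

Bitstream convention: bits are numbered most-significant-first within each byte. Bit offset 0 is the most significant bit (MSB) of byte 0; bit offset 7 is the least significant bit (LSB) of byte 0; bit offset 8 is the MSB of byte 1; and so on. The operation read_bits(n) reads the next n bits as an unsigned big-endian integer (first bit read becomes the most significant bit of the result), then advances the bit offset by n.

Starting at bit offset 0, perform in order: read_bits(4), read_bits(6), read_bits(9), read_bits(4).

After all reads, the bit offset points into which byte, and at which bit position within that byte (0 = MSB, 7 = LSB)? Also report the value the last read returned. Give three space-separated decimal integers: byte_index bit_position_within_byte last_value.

Answer: 2 7 0

Derivation:
Read 1: bits[0:4] width=4 -> value=7 (bin 0111); offset now 4 = byte 0 bit 4; 36 bits remain
Read 2: bits[4:10] width=6 -> value=55 (bin 110111); offset now 10 = byte 1 bit 2; 30 bits remain
Read 3: bits[10:19] width=9 -> value=356 (bin 101100100); offset now 19 = byte 2 bit 3; 21 bits remain
Read 4: bits[19:23] width=4 -> value=0 (bin 0000); offset now 23 = byte 2 bit 7; 17 bits remain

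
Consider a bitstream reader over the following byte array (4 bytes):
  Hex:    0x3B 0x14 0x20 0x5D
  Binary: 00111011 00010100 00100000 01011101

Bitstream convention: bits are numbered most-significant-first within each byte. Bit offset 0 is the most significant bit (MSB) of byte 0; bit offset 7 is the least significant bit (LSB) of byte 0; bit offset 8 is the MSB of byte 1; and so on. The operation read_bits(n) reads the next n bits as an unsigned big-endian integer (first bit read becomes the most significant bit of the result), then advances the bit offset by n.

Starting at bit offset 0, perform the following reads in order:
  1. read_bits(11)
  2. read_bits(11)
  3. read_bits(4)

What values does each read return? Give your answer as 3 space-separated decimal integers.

Answer: 472 1288 1

Derivation:
Read 1: bits[0:11] width=11 -> value=472 (bin 00111011000); offset now 11 = byte 1 bit 3; 21 bits remain
Read 2: bits[11:22] width=11 -> value=1288 (bin 10100001000); offset now 22 = byte 2 bit 6; 10 bits remain
Read 3: bits[22:26] width=4 -> value=1 (bin 0001); offset now 26 = byte 3 bit 2; 6 bits remain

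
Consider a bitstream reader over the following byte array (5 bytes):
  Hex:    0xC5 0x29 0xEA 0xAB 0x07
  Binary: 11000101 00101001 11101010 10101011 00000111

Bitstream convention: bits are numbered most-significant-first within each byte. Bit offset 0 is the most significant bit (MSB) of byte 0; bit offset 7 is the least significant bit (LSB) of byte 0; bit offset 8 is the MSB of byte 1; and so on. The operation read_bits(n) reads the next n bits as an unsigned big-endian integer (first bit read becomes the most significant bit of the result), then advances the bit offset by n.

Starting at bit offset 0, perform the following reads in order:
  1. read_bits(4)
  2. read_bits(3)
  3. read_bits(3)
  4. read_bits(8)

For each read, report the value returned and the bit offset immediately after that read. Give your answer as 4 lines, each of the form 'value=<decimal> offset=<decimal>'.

Read 1: bits[0:4] width=4 -> value=12 (bin 1100); offset now 4 = byte 0 bit 4; 36 bits remain
Read 2: bits[4:7] width=3 -> value=2 (bin 010); offset now 7 = byte 0 bit 7; 33 bits remain
Read 3: bits[7:10] width=3 -> value=4 (bin 100); offset now 10 = byte 1 bit 2; 30 bits remain
Read 4: bits[10:18] width=8 -> value=167 (bin 10100111); offset now 18 = byte 2 bit 2; 22 bits remain

Answer: value=12 offset=4
value=2 offset=7
value=4 offset=10
value=167 offset=18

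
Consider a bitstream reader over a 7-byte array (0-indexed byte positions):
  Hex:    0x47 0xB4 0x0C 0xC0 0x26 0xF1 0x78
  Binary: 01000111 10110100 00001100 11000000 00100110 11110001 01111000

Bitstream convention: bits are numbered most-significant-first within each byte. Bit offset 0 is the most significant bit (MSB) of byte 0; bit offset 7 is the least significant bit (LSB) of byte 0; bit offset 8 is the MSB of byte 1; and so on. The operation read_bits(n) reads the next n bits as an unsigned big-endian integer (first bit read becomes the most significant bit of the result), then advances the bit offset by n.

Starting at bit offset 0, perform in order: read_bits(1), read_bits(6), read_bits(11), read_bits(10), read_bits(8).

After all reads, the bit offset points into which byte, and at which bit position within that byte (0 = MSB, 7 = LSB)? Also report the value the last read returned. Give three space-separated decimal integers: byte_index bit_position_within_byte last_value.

Answer: 4 4 2

Derivation:
Read 1: bits[0:1] width=1 -> value=0 (bin 0); offset now 1 = byte 0 bit 1; 55 bits remain
Read 2: bits[1:7] width=6 -> value=35 (bin 100011); offset now 7 = byte 0 bit 7; 49 bits remain
Read 3: bits[7:18] width=11 -> value=1744 (bin 11011010000); offset now 18 = byte 2 bit 2; 38 bits remain
Read 4: bits[18:28] width=10 -> value=204 (bin 0011001100); offset now 28 = byte 3 bit 4; 28 bits remain
Read 5: bits[28:36] width=8 -> value=2 (bin 00000010); offset now 36 = byte 4 bit 4; 20 bits remain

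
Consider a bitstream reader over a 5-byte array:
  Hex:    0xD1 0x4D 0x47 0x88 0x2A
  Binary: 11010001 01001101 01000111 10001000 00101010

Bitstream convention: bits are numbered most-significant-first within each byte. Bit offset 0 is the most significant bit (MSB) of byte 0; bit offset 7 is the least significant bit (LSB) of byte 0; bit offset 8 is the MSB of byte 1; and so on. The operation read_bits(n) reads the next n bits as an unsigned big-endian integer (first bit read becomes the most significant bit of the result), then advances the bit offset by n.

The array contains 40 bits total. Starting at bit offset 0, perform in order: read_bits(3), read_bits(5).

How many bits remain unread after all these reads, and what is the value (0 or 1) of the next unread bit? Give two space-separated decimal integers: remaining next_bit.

Answer: 32 0

Derivation:
Read 1: bits[0:3] width=3 -> value=6 (bin 110); offset now 3 = byte 0 bit 3; 37 bits remain
Read 2: bits[3:8] width=5 -> value=17 (bin 10001); offset now 8 = byte 1 bit 0; 32 bits remain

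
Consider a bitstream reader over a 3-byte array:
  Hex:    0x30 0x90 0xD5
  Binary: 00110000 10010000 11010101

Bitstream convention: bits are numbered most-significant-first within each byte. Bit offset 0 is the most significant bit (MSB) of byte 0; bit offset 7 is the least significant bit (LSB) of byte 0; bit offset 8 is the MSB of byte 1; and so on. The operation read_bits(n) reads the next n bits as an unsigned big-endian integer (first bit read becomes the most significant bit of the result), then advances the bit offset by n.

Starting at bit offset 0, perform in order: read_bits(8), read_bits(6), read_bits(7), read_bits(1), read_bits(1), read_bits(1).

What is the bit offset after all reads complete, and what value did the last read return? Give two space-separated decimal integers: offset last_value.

Read 1: bits[0:8] width=8 -> value=48 (bin 00110000); offset now 8 = byte 1 bit 0; 16 bits remain
Read 2: bits[8:14] width=6 -> value=36 (bin 100100); offset now 14 = byte 1 bit 6; 10 bits remain
Read 3: bits[14:21] width=7 -> value=26 (bin 0011010); offset now 21 = byte 2 bit 5; 3 bits remain
Read 4: bits[21:22] width=1 -> value=1 (bin 1); offset now 22 = byte 2 bit 6; 2 bits remain
Read 5: bits[22:23] width=1 -> value=0 (bin 0); offset now 23 = byte 2 bit 7; 1 bits remain
Read 6: bits[23:24] width=1 -> value=1 (bin 1); offset now 24 = byte 3 bit 0; 0 bits remain

Answer: 24 1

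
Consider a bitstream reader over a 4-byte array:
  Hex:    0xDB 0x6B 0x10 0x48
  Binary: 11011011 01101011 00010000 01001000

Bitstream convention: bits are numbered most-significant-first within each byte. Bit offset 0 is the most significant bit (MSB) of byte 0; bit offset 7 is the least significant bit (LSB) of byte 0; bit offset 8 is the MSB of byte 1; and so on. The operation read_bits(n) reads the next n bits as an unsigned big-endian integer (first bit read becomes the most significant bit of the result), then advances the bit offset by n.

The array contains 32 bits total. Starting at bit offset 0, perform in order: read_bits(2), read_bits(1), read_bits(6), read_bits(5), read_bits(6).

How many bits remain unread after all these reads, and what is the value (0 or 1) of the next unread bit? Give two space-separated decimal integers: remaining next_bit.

Answer: 12 0

Derivation:
Read 1: bits[0:2] width=2 -> value=3 (bin 11); offset now 2 = byte 0 bit 2; 30 bits remain
Read 2: bits[2:3] width=1 -> value=0 (bin 0); offset now 3 = byte 0 bit 3; 29 bits remain
Read 3: bits[3:9] width=6 -> value=54 (bin 110110); offset now 9 = byte 1 bit 1; 23 bits remain
Read 4: bits[9:14] width=5 -> value=26 (bin 11010); offset now 14 = byte 1 bit 6; 18 bits remain
Read 5: bits[14:20] width=6 -> value=49 (bin 110001); offset now 20 = byte 2 bit 4; 12 bits remain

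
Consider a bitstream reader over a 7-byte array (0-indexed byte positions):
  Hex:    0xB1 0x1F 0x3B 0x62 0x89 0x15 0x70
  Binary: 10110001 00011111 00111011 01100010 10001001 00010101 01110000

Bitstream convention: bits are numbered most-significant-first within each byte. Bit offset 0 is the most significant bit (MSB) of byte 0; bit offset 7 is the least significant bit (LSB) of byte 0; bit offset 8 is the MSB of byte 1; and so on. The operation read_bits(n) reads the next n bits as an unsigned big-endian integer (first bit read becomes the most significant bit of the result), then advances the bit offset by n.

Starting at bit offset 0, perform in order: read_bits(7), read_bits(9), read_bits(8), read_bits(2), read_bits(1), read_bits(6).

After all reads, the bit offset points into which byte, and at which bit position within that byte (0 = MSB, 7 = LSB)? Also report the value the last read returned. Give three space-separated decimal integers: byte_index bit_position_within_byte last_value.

Answer: 4 1 5

Derivation:
Read 1: bits[0:7] width=7 -> value=88 (bin 1011000); offset now 7 = byte 0 bit 7; 49 bits remain
Read 2: bits[7:16] width=9 -> value=287 (bin 100011111); offset now 16 = byte 2 bit 0; 40 bits remain
Read 3: bits[16:24] width=8 -> value=59 (bin 00111011); offset now 24 = byte 3 bit 0; 32 bits remain
Read 4: bits[24:26] width=2 -> value=1 (bin 01); offset now 26 = byte 3 bit 2; 30 bits remain
Read 5: bits[26:27] width=1 -> value=1 (bin 1); offset now 27 = byte 3 bit 3; 29 bits remain
Read 6: bits[27:33] width=6 -> value=5 (bin 000101); offset now 33 = byte 4 bit 1; 23 bits remain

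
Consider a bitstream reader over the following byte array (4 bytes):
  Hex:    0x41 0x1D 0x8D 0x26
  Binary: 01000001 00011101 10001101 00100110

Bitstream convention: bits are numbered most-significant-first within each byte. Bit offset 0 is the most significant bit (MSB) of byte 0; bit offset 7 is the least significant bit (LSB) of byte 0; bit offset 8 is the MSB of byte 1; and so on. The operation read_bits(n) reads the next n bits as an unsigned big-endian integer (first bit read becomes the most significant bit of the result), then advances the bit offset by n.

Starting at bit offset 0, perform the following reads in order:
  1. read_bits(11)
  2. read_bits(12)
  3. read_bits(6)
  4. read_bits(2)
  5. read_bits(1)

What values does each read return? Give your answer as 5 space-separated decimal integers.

Read 1: bits[0:11] width=11 -> value=520 (bin 01000001000); offset now 11 = byte 1 bit 3; 21 bits remain
Read 2: bits[11:23] width=12 -> value=3782 (bin 111011000110); offset now 23 = byte 2 bit 7; 9 bits remain
Read 3: bits[23:29] width=6 -> value=36 (bin 100100); offset now 29 = byte 3 bit 5; 3 bits remain
Read 4: bits[29:31] width=2 -> value=3 (bin 11); offset now 31 = byte 3 bit 7; 1 bits remain
Read 5: bits[31:32] width=1 -> value=0 (bin 0); offset now 32 = byte 4 bit 0; 0 bits remain

Answer: 520 3782 36 3 0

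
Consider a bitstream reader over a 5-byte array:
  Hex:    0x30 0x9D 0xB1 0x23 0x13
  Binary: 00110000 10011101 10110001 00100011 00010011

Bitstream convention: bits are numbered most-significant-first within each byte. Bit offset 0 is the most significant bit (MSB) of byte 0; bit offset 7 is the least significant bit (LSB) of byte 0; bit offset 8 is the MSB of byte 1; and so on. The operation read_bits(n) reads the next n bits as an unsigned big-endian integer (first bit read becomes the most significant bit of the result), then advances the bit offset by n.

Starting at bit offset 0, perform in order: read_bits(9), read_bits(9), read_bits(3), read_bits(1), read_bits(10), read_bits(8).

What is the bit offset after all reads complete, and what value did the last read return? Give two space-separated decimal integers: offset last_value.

Read 1: bits[0:9] width=9 -> value=97 (bin 001100001); offset now 9 = byte 1 bit 1; 31 bits remain
Read 2: bits[9:18] width=9 -> value=118 (bin 001110110); offset now 18 = byte 2 bit 2; 22 bits remain
Read 3: bits[18:21] width=3 -> value=6 (bin 110); offset now 21 = byte 2 bit 5; 19 bits remain
Read 4: bits[21:22] width=1 -> value=0 (bin 0); offset now 22 = byte 2 bit 6; 18 bits remain
Read 5: bits[22:32] width=10 -> value=291 (bin 0100100011); offset now 32 = byte 4 bit 0; 8 bits remain
Read 6: bits[32:40] width=8 -> value=19 (bin 00010011); offset now 40 = byte 5 bit 0; 0 bits remain

Answer: 40 19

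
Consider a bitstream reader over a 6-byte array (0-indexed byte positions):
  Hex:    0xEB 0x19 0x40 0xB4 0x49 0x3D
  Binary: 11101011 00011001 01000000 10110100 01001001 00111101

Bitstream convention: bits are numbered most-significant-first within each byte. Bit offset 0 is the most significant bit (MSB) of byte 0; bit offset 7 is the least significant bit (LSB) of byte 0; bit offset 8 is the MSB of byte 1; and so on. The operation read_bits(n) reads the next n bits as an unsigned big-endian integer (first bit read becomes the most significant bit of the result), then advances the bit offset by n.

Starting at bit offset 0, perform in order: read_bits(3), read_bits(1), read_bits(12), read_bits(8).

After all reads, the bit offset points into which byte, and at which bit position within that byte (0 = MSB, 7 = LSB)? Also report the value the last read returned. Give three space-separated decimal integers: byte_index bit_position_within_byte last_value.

Answer: 3 0 64

Derivation:
Read 1: bits[0:3] width=3 -> value=7 (bin 111); offset now 3 = byte 0 bit 3; 45 bits remain
Read 2: bits[3:4] width=1 -> value=0 (bin 0); offset now 4 = byte 0 bit 4; 44 bits remain
Read 3: bits[4:16] width=12 -> value=2841 (bin 101100011001); offset now 16 = byte 2 bit 0; 32 bits remain
Read 4: bits[16:24] width=8 -> value=64 (bin 01000000); offset now 24 = byte 3 bit 0; 24 bits remain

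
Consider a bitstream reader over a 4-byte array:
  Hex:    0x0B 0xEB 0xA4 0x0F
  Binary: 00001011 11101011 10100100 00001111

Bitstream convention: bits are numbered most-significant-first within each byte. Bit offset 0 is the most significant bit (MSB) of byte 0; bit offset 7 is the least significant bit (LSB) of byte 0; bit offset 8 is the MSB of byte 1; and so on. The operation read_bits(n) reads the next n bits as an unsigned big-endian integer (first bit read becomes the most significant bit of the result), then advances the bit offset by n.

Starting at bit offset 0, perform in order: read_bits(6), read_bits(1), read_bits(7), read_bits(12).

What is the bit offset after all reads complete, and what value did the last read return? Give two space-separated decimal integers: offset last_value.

Answer: 26 3728

Derivation:
Read 1: bits[0:6] width=6 -> value=2 (bin 000010); offset now 6 = byte 0 bit 6; 26 bits remain
Read 2: bits[6:7] width=1 -> value=1 (bin 1); offset now 7 = byte 0 bit 7; 25 bits remain
Read 3: bits[7:14] width=7 -> value=122 (bin 1111010); offset now 14 = byte 1 bit 6; 18 bits remain
Read 4: bits[14:26] width=12 -> value=3728 (bin 111010010000); offset now 26 = byte 3 bit 2; 6 bits remain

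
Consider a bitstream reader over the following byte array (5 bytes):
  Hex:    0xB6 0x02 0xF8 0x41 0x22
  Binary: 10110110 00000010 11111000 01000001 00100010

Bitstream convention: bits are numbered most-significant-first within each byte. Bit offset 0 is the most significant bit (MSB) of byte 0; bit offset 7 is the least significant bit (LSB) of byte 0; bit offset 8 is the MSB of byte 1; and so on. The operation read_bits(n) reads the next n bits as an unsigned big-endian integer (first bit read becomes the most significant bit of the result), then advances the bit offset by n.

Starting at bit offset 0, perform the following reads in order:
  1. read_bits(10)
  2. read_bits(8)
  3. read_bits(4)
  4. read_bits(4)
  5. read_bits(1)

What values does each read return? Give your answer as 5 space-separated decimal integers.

Answer: 728 11 14 1 0

Derivation:
Read 1: bits[0:10] width=10 -> value=728 (bin 1011011000); offset now 10 = byte 1 bit 2; 30 bits remain
Read 2: bits[10:18] width=8 -> value=11 (bin 00001011); offset now 18 = byte 2 bit 2; 22 bits remain
Read 3: bits[18:22] width=4 -> value=14 (bin 1110); offset now 22 = byte 2 bit 6; 18 bits remain
Read 4: bits[22:26] width=4 -> value=1 (bin 0001); offset now 26 = byte 3 bit 2; 14 bits remain
Read 5: bits[26:27] width=1 -> value=0 (bin 0); offset now 27 = byte 3 bit 3; 13 bits remain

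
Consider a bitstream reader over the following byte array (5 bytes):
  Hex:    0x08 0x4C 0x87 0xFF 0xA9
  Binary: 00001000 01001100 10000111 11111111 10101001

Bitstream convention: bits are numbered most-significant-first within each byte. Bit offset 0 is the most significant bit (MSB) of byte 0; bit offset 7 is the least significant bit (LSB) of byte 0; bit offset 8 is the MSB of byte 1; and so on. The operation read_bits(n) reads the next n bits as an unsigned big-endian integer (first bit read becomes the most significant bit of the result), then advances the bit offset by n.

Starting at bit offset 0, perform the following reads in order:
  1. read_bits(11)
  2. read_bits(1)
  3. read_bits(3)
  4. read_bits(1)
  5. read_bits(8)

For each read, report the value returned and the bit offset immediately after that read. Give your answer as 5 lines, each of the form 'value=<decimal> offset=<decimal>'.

Answer: value=66 offset=11
value=0 offset=12
value=6 offset=15
value=0 offset=16
value=135 offset=24

Derivation:
Read 1: bits[0:11] width=11 -> value=66 (bin 00001000010); offset now 11 = byte 1 bit 3; 29 bits remain
Read 2: bits[11:12] width=1 -> value=0 (bin 0); offset now 12 = byte 1 bit 4; 28 bits remain
Read 3: bits[12:15] width=3 -> value=6 (bin 110); offset now 15 = byte 1 bit 7; 25 bits remain
Read 4: bits[15:16] width=1 -> value=0 (bin 0); offset now 16 = byte 2 bit 0; 24 bits remain
Read 5: bits[16:24] width=8 -> value=135 (bin 10000111); offset now 24 = byte 3 bit 0; 16 bits remain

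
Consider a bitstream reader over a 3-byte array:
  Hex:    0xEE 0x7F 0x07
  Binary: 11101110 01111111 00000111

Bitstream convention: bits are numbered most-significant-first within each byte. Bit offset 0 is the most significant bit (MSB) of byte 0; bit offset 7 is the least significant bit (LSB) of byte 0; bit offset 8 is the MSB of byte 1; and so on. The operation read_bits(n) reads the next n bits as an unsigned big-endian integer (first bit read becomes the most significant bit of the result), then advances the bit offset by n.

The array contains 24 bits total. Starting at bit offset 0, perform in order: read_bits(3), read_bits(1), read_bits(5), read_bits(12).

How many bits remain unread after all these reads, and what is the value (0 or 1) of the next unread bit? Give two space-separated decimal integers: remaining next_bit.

Answer: 3 1

Derivation:
Read 1: bits[0:3] width=3 -> value=7 (bin 111); offset now 3 = byte 0 bit 3; 21 bits remain
Read 2: bits[3:4] width=1 -> value=0 (bin 0); offset now 4 = byte 0 bit 4; 20 bits remain
Read 3: bits[4:9] width=5 -> value=28 (bin 11100); offset now 9 = byte 1 bit 1; 15 bits remain
Read 4: bits[9:21] width=12 -> value=4064 (bin 111111100000); offset now 21 = byte 2 bit 5; 3 bits remain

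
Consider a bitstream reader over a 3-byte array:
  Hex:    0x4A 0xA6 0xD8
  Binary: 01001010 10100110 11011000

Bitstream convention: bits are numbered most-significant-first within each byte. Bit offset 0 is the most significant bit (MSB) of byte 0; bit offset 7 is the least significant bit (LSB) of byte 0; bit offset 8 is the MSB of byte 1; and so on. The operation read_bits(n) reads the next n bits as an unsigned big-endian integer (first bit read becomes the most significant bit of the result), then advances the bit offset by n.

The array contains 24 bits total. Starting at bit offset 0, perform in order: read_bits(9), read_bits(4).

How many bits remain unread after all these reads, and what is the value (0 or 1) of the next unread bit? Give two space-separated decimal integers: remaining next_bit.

Read 1: bits[0:9] width=9 -> value=149 (bin 010010101); offset now 9 = byte 1 bit 1; 15 bits remain
Read 2: bits[9:13] width=4 -> value=4 (bin 0100); offset now 13 = byte 1 bit 5; 11 bits remain

Answer: 11 1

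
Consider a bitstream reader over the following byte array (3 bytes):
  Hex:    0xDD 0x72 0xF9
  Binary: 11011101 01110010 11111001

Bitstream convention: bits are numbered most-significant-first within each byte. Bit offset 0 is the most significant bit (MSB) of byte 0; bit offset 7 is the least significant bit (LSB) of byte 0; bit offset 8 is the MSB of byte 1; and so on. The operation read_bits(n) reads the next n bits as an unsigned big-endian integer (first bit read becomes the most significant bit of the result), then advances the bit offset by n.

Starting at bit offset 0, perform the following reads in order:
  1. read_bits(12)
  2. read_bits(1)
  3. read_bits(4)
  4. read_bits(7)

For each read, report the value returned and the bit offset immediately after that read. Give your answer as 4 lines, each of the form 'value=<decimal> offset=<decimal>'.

Answer: value=3543 offset=12
value=0 offset=13
value=5 offset=17
value=121 offset=24

Derivation:
Read 1: bits[0:12] width=12 -> value=3543 (bin 110111010111); offset now 12 = byte 1 bit 4; 12 bits remain
Read 2: bits[12:13] width=1 -> value=0 (bin 0); offset now 13 = byte 1 bit 5; 11 bits remain
Read 3: bits[13:17] width=4 -> value=5 (bin 0101); offset now 17 = byte 2 bit 1; 7 bits remain
Read 4: bits[17:24] width=7 -> value=121 (bin 1111001); offset now 24 = byte 3 bit 0; 0 bits remain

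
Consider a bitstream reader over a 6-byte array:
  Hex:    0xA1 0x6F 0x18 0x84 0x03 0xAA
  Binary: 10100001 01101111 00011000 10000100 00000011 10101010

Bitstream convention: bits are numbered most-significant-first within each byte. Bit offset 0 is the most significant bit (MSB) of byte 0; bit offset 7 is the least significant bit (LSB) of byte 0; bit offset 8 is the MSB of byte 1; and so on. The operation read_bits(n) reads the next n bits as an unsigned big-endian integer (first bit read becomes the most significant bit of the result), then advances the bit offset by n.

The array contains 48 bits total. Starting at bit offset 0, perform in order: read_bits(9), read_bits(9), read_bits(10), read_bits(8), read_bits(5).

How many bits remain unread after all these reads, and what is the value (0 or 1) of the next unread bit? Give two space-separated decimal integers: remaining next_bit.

Answer: 7 0

Derivation:
Read 1: bits[0:9] width=9 -> value=322 (bin 101000010); offset now 9 = byte 1 bit 1; 39 bits remain
Read 2: bits[9:18] width=9 -> value=444 (bin 110111100); offset now 18 = byte 2 bit 2; 30 bits remain
Read 3: bits[18:28] width=10 -> value=392 (bin 0110001000); offset now 28 = byte 3 bit 4; 20 bits remain
Read 4: bits[28:36] width=8 -> value=64 (bin 01000000); offset now 36 = byte 4 bit 4; 12 bits remain
Read 5: bits[36:41] width=5 -> value=7 (bin 00111); offset now 41 = byte 5 bit 1; 7 bits remain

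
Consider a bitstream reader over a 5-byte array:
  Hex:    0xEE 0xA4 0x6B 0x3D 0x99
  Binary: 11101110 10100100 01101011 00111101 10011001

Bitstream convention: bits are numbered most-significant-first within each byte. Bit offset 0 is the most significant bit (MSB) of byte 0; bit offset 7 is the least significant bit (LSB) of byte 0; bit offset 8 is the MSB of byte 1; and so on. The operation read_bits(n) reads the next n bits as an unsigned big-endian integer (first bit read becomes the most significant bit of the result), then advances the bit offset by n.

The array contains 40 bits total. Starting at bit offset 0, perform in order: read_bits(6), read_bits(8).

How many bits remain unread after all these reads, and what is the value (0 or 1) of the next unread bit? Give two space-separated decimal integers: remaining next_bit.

Answer: 26 0

Derivation:
Read 1: bits[0:6] width=6 -> value=59 (bin 111011); offset now 6 = byte 0 bit 6; 34 bits remain
Read 2: bits[6:14] width=8 -> value=169 (bin 10101001); offset now 14 = byte 1 bit 6; 26 bits remain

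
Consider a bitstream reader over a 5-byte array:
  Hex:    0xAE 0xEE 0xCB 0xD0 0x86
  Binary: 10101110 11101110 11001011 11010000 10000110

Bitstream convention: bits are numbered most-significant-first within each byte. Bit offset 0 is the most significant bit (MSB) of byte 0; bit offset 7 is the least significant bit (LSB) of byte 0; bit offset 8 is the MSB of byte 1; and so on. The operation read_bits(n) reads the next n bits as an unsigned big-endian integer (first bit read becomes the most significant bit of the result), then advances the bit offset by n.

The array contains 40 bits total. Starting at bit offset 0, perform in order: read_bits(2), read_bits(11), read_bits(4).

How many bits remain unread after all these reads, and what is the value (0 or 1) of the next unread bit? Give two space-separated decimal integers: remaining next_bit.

Answer: 23 1

Derivation:
Read 1: bits[0:2] width=2 -> value=2 (bin 10); offset now 2 = byte 0 bit 2; 38 bits remain
Read 2: bits[2:13] width=11 -> value=1501 (bin 10111011101); offset now 13 = byte 1 bit 5; 27 bits remain
Read 3: bits[13:17] width=4 -> value=13 (bin 1101); offset now 17 = byte 2 bit 1; 23 bits remain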